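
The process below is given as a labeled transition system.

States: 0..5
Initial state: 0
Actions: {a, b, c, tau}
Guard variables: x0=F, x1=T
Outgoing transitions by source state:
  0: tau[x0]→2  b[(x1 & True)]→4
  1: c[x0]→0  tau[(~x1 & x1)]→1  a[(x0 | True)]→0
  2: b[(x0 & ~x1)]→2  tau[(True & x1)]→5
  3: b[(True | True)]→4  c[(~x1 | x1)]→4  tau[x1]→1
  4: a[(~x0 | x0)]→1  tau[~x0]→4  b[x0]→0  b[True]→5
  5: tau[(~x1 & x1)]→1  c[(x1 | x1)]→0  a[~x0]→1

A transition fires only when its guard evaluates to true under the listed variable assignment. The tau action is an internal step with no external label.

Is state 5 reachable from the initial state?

11 transition(s) survive guard evaluation.
Layer 0: {0}
Layer 1: {4}  now seen {0,4}
Layer 2: {1,5}  now seen {0,1,4,5}
Reach set: {0,1,4,5}
witness 5: b·b

Answer: REACHABLE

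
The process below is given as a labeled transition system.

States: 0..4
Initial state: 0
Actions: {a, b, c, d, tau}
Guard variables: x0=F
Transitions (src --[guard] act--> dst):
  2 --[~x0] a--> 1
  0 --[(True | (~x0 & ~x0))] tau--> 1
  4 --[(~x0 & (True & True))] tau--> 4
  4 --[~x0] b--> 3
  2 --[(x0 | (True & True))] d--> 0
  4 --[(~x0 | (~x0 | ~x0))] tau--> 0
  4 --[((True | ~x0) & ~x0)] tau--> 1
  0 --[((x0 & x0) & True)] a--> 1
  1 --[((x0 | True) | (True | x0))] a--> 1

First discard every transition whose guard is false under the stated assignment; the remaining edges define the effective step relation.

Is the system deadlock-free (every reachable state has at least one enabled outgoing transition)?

Answer: DEADLOCK-FREE

Working:
R = {0,1}
  0: tau→1  [1 exit(s)]
  1: a→1  [1 exit(s)]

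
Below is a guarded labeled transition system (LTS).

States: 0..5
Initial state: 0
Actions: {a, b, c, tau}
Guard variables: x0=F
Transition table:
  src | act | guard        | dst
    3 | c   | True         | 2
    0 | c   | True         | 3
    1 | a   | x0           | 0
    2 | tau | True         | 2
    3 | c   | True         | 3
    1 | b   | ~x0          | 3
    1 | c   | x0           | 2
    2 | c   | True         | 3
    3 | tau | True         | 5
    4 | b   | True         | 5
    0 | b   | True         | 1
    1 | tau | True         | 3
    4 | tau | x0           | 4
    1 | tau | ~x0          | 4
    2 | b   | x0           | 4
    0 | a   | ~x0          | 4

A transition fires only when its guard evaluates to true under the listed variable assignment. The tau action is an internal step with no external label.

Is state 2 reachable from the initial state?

Answer: REACHABLE

Working:
12 transition(s) survive guard evaluation.
depth 0: {0}
depth 1: {1,3,4}  cumulative {0,1,3,4}
depth 2: {2,5}  cumulative {0,1,2,3,4,5}
R = {0,1,2,3,4,5}
trace reaching 2: c·c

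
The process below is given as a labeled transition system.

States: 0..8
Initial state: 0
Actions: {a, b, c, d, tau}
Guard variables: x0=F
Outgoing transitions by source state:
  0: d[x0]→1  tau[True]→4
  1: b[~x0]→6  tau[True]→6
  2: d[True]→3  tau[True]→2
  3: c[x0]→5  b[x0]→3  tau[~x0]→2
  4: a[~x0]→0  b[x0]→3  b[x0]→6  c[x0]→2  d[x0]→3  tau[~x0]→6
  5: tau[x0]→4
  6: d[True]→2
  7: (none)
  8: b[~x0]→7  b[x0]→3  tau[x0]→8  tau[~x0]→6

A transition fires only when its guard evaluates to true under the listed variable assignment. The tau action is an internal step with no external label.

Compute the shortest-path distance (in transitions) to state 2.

BFS to 2:
  Layer 0: {0}
  Layer 1: {4}
  Layer 2: {6}
  Layer 3: {2}
depth(2)=3, e.g. tau·tau·d

Answer: 3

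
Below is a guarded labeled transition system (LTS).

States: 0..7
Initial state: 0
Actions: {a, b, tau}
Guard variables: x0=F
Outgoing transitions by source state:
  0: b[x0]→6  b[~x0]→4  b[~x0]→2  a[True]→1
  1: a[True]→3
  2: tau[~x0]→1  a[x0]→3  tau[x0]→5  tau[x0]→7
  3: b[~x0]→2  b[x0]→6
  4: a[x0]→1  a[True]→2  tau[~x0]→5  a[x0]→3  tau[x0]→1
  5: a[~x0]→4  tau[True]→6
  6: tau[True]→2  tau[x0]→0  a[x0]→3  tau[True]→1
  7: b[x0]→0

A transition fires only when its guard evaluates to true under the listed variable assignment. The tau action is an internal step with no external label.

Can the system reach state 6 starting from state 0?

Answer: REACHABLE

Working:
Guard filter leaves 12 enabled edge(s).
depth 0: {0}
depth 1: {1,2,4}  cumulative {0,1,2,4}
depth 2: {3,5}  cumulative {0,1,2,3,4,5}
depth 3: {6}  cumulative {0,1,2,3,4,5,6}
R = {0,1,2,3,4,5,6}
witness 6: b·tau·tau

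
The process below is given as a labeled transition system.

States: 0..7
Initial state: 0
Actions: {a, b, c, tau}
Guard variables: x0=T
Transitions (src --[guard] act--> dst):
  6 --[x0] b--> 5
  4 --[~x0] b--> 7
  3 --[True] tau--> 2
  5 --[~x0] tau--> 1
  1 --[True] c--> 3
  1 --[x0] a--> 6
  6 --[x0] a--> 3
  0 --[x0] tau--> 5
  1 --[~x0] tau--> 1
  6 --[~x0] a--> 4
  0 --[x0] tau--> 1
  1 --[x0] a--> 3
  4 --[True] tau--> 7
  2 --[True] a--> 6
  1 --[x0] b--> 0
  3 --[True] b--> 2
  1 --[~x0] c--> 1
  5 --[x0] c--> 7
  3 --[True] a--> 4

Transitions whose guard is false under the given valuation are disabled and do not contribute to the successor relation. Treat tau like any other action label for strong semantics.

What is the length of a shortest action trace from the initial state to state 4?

Breadth-first toward 4:
  Layer 0: {0}
  Layer 1: {1,5}
  Layer 2: {3,6,7}
  Layer 3: {2,4}
first hit 4 at d=3 via tau·a·a

Answer: 3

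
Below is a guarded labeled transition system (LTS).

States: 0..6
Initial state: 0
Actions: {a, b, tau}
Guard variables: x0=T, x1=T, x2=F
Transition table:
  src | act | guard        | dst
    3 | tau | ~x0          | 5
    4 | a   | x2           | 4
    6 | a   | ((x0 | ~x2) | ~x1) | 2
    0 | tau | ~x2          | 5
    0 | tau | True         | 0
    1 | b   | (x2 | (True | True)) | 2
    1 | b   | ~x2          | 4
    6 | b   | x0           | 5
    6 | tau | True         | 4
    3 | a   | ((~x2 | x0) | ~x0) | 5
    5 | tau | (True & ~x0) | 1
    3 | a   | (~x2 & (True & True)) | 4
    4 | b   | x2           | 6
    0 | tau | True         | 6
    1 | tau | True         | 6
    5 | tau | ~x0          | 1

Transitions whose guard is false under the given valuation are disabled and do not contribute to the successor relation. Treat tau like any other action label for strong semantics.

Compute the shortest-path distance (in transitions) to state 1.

Answer: UNREACHABLE

Trace:
Breadth-first toward 1:
  L0 = {0}
  L1 = {5,6}
  L2 = {2,4}
1 never appears.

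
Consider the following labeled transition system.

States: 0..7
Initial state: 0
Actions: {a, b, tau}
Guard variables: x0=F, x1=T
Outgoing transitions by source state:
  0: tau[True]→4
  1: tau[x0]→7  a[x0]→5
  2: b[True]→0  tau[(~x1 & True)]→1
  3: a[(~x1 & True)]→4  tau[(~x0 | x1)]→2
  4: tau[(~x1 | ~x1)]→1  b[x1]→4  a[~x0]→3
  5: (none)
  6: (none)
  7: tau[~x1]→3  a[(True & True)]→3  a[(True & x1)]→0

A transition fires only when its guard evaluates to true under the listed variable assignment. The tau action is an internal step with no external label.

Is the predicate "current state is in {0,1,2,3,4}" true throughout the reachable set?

Answer: INVARIANT HOLDS

Working:
Inv-set: {0,1,2,3,4}
Reachable = {0,2,3,4}
  0: ✓
  2: ✓
  3: ✓
  4: ✓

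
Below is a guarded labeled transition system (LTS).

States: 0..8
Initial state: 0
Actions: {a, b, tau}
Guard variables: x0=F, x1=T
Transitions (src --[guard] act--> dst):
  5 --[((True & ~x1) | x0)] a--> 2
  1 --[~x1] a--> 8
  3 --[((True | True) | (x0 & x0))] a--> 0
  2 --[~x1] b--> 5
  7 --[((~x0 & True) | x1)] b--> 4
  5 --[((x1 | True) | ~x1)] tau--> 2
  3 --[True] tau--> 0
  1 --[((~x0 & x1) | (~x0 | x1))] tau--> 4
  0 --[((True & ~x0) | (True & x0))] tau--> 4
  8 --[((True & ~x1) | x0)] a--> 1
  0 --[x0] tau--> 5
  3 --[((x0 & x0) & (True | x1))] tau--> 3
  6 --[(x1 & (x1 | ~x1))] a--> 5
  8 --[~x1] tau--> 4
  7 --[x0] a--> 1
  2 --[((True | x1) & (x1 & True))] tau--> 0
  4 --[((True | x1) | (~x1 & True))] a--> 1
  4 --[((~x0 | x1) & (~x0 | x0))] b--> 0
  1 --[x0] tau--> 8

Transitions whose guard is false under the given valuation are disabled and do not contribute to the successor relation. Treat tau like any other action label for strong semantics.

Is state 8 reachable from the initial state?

After dropping false guards: 10 live edges.
depth 0: {0}
depth 1: {4}  now seen {0,4}
depth 2: {1}  now seen {0,1,4}
Reach set: {0,1,4}

Answer: UNREACHABLE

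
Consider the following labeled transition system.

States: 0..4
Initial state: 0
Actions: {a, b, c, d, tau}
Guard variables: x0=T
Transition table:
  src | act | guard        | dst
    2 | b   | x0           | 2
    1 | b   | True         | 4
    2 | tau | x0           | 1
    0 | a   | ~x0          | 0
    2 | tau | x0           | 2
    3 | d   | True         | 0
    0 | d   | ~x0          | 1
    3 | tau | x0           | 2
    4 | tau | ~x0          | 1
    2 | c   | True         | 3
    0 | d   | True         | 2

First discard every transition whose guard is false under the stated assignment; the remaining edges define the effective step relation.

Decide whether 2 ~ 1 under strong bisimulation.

Answer: NOT BISIMILAR

Working:
Compute ~ classes (split until stable):
  round 0: {{0,1,2,3,4}}
  round 1: {{0},{1},{2},{3},{4}}
stable after 2 split(s): 5 block(s)
2∈{2}, 1∈{1}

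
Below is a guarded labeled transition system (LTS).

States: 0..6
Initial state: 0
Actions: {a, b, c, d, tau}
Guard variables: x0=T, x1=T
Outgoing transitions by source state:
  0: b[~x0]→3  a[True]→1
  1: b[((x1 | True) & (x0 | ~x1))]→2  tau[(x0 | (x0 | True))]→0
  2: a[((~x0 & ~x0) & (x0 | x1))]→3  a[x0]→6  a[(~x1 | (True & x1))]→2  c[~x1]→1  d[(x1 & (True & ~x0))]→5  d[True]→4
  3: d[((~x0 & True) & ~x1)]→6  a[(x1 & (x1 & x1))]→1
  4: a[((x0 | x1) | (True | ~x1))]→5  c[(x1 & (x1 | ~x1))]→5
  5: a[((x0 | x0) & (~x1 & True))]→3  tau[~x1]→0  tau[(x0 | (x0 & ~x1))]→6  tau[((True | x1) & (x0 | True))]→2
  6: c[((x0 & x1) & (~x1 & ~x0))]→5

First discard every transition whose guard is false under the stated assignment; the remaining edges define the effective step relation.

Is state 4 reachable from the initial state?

Answer: REACHABLE

Analysis:
After dropping false guards: 11 live edges.
Layer 0: {0}
Layer 1: {1}  total {0,1}
Layer 2: {2}  total {0,1,2}
Layer 3: {4,6}  total {0,1,2,4,6}
Layer 4: {5}  total {0,1,2,4,5,6}
Reachable = {0,1,2,4,5,6}
Path to 4: a·b·d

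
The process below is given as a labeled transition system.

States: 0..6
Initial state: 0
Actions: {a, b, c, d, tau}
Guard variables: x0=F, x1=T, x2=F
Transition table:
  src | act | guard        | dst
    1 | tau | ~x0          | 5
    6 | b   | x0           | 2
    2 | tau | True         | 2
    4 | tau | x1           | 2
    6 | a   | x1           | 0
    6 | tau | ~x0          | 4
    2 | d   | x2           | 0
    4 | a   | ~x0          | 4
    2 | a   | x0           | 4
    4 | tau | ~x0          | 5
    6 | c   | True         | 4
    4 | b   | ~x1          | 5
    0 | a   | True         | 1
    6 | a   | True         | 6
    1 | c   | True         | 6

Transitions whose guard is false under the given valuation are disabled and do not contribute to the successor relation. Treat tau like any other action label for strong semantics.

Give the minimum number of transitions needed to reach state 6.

Answer: 2

Working:
BFS to 6:
  depth 0: {0}
  depth 1: {1}
  depth 2: {5,6}
depth(6)=2, e.g. a·c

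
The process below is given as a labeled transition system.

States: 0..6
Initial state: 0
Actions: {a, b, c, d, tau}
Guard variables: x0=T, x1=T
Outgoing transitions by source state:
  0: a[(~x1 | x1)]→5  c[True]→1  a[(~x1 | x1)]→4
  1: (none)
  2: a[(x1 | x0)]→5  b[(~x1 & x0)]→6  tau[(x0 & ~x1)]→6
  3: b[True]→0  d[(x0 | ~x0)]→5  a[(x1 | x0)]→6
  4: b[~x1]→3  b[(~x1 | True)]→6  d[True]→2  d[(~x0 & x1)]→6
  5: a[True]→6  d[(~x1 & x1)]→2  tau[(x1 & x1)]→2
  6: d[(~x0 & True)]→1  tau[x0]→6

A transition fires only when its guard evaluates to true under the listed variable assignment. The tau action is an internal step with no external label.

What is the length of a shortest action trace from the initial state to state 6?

Answer: 2

Analysis:
BFS to 6:
  depth 0: {0}
  depth 1: {1,4,5}
  depth 2: {2,6}
first hit 6 at d=2 via a·b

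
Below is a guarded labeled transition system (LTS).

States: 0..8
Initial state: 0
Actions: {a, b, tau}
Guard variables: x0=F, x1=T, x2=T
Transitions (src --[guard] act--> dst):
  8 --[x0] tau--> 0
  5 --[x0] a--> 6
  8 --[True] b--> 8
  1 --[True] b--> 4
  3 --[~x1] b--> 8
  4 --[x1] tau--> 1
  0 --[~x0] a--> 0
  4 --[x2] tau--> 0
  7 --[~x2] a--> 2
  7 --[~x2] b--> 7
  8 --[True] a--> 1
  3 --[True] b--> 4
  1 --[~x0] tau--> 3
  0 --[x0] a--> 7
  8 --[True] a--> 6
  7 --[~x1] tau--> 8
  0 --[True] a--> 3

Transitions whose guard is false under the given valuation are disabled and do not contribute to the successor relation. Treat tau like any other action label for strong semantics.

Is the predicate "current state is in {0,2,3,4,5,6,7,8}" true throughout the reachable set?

Answer: INVARIANT VIOLATED at state 1

Trace:
Inv-set: {0,2,3,4,5,6,7,8}
R = {0,1,3,4}
  0: ✓
  1: ✗ unsafe
  3: ✓
  4: ✓
counterexample path to 1: a·b·tau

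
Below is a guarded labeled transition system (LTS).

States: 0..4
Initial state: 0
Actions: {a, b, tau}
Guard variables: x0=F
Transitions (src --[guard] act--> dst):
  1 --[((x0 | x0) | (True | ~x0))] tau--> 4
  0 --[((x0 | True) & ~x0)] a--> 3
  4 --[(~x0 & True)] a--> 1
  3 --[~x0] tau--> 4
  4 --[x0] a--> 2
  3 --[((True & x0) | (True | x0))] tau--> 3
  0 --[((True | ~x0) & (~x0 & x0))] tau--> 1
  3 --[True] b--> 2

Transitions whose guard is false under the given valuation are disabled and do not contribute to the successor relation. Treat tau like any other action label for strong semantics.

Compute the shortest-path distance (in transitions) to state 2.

Answer: 2

Working:
BFS to 2:
  L0 = {0}
  L1 = {3}
  L2 = {2,4}
first hit 2 at d=2 via a·b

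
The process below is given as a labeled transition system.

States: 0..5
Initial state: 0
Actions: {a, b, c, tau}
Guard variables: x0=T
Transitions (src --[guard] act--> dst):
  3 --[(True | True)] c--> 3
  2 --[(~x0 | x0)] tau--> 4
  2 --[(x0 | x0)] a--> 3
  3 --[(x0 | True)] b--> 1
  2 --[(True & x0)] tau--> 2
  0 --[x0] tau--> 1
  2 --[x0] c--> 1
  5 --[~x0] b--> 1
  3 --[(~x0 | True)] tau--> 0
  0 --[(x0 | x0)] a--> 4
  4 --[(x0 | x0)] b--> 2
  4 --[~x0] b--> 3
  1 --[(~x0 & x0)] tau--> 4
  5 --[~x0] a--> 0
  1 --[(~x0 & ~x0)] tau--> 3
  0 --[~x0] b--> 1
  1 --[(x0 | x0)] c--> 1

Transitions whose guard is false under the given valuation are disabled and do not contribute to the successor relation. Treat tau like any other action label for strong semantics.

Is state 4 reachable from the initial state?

Guard filter leaves 11 enabled edge(s).
depth 0: {0}
depth 1: {1,4}  total {0,1,4}
depth 2: {2}  total {0,1,2,4}
depth 3: {3}  total {0,1,2,3,4}
R = {0,1,2,3,4}
trace reaching 4: a

Answer: REACHABLE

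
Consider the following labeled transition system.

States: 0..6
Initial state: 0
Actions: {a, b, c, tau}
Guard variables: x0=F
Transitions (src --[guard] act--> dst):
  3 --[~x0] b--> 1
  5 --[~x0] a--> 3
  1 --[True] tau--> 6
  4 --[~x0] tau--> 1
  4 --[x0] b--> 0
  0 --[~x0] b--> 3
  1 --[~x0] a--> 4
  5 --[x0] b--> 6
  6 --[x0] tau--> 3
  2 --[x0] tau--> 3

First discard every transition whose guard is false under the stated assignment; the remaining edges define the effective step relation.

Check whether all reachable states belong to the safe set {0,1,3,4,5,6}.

Safe = {0,1,3,4,5,6}
Reachable = {0,1,3,4,6}
  0: ✓
  1: ✓
  3: ✓
  4: ✓
  6: ✓

Answer: INVARIANT HOLDS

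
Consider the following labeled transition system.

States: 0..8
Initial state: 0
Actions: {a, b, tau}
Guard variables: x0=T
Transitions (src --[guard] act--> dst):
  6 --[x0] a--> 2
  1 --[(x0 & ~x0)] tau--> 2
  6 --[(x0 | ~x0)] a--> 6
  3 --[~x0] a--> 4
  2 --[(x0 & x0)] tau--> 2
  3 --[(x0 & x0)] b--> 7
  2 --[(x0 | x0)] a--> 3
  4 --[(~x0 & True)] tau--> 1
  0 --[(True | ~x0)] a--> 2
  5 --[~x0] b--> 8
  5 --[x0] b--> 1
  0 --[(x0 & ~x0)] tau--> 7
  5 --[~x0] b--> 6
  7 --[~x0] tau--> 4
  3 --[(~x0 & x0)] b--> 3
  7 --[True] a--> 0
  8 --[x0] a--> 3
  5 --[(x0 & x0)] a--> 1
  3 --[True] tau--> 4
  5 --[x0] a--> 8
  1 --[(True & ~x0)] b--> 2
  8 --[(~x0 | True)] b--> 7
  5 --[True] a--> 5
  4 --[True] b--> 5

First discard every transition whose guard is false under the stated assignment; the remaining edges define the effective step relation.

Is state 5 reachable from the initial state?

After dropping false guards: 15 live edges.
depth 0: {0}
depth 1: {2}  total {0,2}
depth 2: {3}  total {0,2,3}
depth 3: {4,7}  total {0,2,3,4,7}
depth 4: {5}  total {0,2,3,4,5,7}
depth 5: {1,8}  total {0,1,2,3,4,5,7,8}
Reach set: {0,1,2,3,4,5,7,8}
Path to 5: a·a·tau·b

Answer: REACHABLE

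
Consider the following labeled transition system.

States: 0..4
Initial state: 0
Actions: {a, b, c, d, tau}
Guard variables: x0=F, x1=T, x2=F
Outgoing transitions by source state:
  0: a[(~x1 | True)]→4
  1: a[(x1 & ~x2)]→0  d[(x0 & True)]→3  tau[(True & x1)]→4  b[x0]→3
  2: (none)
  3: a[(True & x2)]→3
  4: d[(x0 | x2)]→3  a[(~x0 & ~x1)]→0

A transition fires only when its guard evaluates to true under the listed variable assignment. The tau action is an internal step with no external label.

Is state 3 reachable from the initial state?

Guard filter leaves 3 enabled edge(s).
Layer 0: {0}
Layer 1: {4}  now seen {0,4}
R = {0,4}

Answer: UNREACHABLE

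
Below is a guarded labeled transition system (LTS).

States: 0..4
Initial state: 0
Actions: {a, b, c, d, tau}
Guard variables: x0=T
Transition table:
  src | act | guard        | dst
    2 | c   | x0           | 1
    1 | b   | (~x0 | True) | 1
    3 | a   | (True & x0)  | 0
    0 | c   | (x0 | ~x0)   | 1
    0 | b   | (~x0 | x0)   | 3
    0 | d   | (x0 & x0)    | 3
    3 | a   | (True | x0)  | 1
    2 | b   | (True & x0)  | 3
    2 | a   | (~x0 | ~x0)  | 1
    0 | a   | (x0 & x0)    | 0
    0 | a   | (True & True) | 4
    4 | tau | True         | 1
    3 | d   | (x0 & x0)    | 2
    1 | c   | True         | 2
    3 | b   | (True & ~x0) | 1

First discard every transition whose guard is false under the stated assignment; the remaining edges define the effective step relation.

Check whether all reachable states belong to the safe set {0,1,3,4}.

Safe = {0,1,3,4}
R = {0,1,2,3,4}
  0: ok
  1: ok
  2: VIOLATES
  3: ok
  4: ok
counterexample path to 2: c·c

Answer: INVARIANT VIOLATED at state 2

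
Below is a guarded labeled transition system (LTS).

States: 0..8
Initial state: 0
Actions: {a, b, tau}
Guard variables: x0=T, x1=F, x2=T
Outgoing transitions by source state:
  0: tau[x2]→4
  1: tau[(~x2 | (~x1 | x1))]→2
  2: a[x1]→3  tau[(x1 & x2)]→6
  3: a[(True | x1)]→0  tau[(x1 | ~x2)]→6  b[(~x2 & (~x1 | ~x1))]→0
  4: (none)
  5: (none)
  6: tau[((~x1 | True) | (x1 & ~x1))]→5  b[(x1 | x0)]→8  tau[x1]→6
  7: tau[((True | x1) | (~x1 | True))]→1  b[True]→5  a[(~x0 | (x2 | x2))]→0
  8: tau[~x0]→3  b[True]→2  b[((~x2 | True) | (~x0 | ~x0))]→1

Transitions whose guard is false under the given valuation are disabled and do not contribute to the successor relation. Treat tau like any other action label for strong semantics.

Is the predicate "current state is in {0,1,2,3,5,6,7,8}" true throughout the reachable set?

Answer: INVARIANT VIOLATED at state 4

Trace:
Allowed set {0,1,2,3,5,6,7,8}
R = {0,4}
  0: ok
  4: VIOLATES
reach 4 via tau — violates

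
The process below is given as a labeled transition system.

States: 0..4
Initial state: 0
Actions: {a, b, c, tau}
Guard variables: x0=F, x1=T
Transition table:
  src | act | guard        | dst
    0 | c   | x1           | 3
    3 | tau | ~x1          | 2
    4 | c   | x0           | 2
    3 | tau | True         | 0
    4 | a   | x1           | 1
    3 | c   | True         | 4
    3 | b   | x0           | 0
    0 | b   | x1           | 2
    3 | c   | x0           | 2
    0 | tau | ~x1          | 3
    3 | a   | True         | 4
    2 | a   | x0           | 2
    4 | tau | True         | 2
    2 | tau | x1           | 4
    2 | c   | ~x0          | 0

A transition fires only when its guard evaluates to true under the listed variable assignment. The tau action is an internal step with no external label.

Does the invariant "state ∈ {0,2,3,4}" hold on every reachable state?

Safe = {0,2,3,4}
Reachable = {0,1,2,3,4}
  0: ok
  1: outside
  2: ok
  3: ok
  4: ok
witness against invariant: c·c·a → 1

Answer: INVARIANT VIOLATED at state 1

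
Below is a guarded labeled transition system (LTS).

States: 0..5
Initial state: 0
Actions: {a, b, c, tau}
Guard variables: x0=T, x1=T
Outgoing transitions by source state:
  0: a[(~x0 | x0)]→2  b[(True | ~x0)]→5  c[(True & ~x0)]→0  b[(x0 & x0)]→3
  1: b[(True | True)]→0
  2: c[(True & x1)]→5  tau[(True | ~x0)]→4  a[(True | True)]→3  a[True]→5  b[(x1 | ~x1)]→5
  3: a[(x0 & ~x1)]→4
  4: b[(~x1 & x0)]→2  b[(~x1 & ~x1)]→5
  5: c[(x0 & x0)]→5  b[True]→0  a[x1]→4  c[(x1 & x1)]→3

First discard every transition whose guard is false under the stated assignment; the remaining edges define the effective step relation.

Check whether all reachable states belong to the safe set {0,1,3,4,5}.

Answer: INVARIANT VIOLATED at state 2

Analysis:
Inv-set: {0,1,3,4,5}
Reachable = {0,2,3,4,5}
  0: ok
  2: outside
  3: ok
  4: ok
  5: ok
reach 2 via a — violates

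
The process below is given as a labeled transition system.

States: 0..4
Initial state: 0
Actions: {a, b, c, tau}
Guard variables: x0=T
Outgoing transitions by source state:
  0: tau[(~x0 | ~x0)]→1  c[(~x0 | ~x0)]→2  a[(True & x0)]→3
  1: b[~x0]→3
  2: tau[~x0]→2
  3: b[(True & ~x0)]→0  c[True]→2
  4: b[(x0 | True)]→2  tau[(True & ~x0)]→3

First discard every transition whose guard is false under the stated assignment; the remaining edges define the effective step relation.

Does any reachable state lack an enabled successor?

R = {0,2,3}
  0: a→3  [1 out]
  2: ∅  [deadlock]
  3: c→2  [1 out]
witness 2: a·c

Answer: DEADLOCK at state 2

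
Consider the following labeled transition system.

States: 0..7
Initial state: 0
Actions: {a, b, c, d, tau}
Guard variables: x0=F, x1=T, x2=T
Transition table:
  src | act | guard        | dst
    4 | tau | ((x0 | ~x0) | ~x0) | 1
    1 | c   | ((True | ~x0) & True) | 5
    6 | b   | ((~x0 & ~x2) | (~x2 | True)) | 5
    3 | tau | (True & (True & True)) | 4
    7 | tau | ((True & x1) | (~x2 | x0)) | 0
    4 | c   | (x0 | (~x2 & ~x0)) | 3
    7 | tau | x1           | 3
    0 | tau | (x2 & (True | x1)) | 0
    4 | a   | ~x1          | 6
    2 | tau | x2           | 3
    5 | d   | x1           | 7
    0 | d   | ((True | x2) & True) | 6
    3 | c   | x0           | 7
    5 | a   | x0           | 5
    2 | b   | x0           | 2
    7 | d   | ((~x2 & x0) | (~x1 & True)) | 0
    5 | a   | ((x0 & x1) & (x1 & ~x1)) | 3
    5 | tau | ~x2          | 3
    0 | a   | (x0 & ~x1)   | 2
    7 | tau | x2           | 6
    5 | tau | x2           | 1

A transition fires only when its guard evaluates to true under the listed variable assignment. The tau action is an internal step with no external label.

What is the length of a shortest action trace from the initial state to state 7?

Answer: 3

Trace:
BFS to 7:
  Layer 0: {0}
  Layer 1: {6}
  Layer 2: {5}
  Layer 3: {1,7}
depth(7)=3, e.g. d·b·d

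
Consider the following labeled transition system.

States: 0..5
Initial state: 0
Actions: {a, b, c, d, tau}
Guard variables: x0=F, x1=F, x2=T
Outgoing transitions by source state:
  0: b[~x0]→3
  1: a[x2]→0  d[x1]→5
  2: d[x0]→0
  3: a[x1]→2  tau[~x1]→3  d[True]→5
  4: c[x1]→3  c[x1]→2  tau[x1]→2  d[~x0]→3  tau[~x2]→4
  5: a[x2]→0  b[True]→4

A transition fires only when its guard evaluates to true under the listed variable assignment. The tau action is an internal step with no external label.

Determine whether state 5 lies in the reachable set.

Answer: REACHABLE

Trace:
After dropping false guards: 7 live edges.
depth 0: {0}
depth 1: {3}  now seen {0,3}
depth 2: {5}  now seen {0,3,5}
depth 3: {4}  now seen {0,3,4,5}
Reachable = {0,3,4,5}
trace reaching 5: b·d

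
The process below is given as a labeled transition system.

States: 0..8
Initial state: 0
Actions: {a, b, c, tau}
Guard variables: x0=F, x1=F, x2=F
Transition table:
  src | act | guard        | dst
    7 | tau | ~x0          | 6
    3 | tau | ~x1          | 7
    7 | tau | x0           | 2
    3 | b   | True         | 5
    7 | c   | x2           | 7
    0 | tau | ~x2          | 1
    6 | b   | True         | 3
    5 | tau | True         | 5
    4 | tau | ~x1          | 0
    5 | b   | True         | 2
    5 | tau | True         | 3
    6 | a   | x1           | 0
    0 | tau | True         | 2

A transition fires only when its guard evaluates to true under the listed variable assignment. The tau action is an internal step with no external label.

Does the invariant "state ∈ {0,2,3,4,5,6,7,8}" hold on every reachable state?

Answer: INVARIANT VIOLATED at state 1

Trace:
Allowed set {0,2,3,4,5,6,7,8}
R = {0,1,2}
  0: ✓
  1: ✗ unsafe
  2: ✓
reach 1 via tau — violates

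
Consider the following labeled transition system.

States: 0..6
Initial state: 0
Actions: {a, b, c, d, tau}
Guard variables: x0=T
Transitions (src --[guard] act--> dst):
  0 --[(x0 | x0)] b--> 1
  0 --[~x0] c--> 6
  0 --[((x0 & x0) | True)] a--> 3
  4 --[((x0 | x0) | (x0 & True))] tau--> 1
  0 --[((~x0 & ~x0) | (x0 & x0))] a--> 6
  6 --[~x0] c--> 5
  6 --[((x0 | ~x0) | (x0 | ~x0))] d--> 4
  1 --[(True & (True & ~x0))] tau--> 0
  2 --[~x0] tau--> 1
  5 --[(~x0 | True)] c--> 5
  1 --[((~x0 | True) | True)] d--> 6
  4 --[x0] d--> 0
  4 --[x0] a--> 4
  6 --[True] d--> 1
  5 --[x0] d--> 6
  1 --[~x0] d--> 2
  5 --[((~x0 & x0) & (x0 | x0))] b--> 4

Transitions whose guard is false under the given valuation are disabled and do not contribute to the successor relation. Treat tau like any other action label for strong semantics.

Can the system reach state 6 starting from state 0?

Answer: REACHABLE

Analysis:
After dropping false guards: 11 live edges.
Layer 0: {0}
Layer 1: {1,3,6}  cumulative {0,1,3,6}
Layer 2: {4}  cumulative {0,1,3,4,6}
R = {0,1,3,4,6}
witness 6: a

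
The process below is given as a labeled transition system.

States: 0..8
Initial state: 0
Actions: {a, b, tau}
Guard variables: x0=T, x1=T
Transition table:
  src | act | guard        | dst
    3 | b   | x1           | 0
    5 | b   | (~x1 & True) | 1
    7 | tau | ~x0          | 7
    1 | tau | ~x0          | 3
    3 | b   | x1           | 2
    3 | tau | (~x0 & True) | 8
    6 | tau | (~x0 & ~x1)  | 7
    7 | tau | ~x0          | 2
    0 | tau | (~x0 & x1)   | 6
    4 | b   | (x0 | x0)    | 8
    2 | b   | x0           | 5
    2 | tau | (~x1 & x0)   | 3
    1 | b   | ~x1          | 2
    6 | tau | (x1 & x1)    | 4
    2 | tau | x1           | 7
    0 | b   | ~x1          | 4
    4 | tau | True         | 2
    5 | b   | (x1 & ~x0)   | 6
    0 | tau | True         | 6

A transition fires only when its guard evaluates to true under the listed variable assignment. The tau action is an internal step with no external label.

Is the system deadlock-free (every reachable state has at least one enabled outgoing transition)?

Reachable = {0,2,4,5,6,7,8}
  0: tau→6  [deg 1]
  2: b→5  tau→7  [deg 2]
  4: b→8  tau→2  [deg 2]
  5: ∅  [STUCK]
  6: tau→4  [deg 1]
  7: ∅  [STUCK]
  8: ∅  [STUCK]
Path to 5: tau·tau·tau·b

Answer: DEADLOCK at state 5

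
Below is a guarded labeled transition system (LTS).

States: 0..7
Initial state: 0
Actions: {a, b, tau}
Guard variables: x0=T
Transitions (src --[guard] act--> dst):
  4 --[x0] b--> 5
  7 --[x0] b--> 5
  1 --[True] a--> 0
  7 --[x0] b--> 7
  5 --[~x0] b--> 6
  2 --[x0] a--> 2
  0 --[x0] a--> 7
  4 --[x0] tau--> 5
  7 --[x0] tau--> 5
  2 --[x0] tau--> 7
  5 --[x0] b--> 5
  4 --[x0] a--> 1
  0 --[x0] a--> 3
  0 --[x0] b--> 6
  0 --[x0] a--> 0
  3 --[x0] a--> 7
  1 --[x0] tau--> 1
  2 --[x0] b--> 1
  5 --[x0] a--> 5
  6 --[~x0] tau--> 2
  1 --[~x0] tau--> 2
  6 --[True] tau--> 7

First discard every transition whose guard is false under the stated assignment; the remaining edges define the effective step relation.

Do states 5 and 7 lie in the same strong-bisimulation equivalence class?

Answer: NOT BISIMILAR

Analysis:
Bisimulation quotient by refinement:
  P[0] = {{0,1,2,3,4,5,6,7}}
  P[1] = {{0,5},{1},{2,4},{3},{6},{7}}
  P[2] = {{0},{1},{2},{3},{4},{5},{6},{7}}
8 equivalence class(es) (converged in 3)
class of 5: {5}; class of 7: {7}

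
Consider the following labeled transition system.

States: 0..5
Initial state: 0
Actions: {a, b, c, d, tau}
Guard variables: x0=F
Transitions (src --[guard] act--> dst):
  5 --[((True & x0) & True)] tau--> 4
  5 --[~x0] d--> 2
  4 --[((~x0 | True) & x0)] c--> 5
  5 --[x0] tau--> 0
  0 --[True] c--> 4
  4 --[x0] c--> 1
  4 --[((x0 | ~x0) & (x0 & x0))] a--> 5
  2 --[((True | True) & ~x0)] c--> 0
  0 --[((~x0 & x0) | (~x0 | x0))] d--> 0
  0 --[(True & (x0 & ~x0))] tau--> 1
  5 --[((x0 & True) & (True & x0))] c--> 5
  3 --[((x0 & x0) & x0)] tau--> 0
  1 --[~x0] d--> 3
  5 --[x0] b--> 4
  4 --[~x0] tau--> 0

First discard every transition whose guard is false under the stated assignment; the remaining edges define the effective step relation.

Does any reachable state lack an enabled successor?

Reachable = {0,4}
  0: c→4  d→0  [2 exit(s)]
  4: tau→0  [1 exit(s)]

Answer: DEADLOCK-FREE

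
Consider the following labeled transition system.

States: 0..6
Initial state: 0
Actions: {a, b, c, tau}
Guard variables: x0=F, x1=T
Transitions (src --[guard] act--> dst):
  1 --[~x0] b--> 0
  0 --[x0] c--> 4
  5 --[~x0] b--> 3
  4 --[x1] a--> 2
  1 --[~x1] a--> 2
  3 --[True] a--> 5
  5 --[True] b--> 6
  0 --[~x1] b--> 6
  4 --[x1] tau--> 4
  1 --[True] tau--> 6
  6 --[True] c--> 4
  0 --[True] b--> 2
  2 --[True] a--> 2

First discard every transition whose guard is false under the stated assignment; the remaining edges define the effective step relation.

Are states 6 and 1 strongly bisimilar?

Answer: NOT BISIMILAR

Working:
Bisimulation quotient by refinement:
  π0 = {{0,1,2,3,4,5,6}}
  π1 = {{0,5},{1},{2,3},{4},{6}}
  π2 = {{0},{1},{2},{3},{4},{5},{6}}
stable after 3 split(s): 7 block(s)
class of 6: {6}; class of 1: {1}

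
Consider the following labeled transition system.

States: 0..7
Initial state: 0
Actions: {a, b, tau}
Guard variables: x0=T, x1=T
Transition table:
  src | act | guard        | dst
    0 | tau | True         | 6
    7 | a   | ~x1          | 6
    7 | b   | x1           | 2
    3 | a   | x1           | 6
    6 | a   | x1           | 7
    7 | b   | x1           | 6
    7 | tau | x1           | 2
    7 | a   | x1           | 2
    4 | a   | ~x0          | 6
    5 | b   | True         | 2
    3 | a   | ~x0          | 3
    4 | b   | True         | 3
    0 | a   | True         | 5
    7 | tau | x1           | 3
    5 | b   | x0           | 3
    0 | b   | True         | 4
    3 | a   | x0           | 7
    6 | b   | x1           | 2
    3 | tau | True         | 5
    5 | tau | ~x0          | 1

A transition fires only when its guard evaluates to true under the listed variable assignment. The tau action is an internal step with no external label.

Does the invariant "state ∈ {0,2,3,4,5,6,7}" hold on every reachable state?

Answer: INVARIANT HOLDS

Analysis:
Safe = {0,2,3,4,5,6,7}
Reachable = {0,2,3,4,5,6,7}
  0: ok
  2: ok
  3: ok
  4: ok
  5: ok
  6: ok
  7: ok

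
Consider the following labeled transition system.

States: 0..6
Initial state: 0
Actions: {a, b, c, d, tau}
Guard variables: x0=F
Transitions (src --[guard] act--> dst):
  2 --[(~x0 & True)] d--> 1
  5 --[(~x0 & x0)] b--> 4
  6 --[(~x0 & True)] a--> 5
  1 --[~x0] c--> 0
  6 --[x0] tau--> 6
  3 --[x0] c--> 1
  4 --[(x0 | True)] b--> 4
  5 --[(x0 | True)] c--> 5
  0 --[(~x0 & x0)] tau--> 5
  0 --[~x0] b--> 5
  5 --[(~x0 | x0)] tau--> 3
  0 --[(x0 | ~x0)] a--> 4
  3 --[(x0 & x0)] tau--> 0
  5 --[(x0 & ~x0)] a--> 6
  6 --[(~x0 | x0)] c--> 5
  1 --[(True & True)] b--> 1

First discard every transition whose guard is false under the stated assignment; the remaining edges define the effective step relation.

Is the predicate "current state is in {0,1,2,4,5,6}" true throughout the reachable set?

Answer: INVARIANT VIOLATED at state 3

Analysis:
Allowed set {0,1,2,4,5,6}
Reachable = {0,3,4,5}
  0: safe
  3: ✗ unsafe
  4: safe
  5: safe
counterexample path to 3: b·tau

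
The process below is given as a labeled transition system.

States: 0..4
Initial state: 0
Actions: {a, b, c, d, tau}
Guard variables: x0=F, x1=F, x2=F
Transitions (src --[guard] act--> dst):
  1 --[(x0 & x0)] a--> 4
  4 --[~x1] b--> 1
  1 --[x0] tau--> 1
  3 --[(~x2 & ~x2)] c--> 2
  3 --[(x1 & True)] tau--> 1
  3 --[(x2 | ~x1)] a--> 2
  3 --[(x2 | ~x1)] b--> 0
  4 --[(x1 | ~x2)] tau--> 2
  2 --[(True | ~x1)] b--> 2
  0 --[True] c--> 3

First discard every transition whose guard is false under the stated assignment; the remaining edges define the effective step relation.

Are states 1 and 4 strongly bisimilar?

Refine partition for ~:
  π0 = {{0,1,2,3,4}}
  π1 = {{0},{1},{2},{3},{4}}
Fixed point at round 2; 5 class(es).
1∈{1}, 4∈{4}

Answer: NOT BISIMILAR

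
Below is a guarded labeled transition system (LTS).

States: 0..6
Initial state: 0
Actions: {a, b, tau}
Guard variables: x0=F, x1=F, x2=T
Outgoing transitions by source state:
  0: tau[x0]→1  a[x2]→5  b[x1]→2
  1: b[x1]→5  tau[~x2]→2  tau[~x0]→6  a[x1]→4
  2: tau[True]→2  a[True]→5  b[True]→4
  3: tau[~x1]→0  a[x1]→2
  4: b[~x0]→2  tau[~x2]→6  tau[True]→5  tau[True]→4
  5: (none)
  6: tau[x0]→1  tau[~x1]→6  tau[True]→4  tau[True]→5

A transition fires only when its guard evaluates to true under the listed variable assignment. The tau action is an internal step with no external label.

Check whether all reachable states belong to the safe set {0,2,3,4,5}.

Answer: INVARIANT HOLDS

Working:
Safe = {0,2,3,4,5}
R = {0,5}
  0: safe
  5: safe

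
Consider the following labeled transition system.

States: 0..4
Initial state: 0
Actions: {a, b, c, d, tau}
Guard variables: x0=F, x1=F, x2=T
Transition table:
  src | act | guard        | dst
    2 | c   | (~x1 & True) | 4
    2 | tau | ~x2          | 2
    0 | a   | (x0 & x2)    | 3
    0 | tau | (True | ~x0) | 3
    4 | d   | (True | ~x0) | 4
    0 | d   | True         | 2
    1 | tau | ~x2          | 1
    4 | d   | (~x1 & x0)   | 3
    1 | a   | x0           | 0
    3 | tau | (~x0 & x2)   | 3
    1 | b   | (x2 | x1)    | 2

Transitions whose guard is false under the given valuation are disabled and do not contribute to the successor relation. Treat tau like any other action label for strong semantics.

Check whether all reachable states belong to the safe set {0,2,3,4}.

Answer: INVARIANT HOLDS

Trace:
Allowed set {0,2,3,4}
Reachable = {0,2,3,4}
  0: safe
  2: safe
  3: safe
  4: safe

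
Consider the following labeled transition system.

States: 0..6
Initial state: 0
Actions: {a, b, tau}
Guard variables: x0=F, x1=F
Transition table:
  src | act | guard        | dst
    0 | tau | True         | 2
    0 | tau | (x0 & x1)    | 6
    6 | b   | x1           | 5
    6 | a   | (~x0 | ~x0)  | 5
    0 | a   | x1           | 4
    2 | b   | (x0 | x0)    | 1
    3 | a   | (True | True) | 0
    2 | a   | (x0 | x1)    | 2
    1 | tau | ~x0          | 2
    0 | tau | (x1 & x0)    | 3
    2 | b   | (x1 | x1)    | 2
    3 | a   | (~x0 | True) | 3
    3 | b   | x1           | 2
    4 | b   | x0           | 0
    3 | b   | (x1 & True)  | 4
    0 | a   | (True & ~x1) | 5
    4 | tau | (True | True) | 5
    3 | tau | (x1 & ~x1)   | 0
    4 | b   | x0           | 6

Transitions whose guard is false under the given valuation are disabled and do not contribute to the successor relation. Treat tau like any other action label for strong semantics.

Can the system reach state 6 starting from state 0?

After dropping false guards: 7 live edges.
depth 0: {0}
depth 1: {2,5}  cumulative {0,2,5}
R = {0,2,5}

Answer: UNREACHABLE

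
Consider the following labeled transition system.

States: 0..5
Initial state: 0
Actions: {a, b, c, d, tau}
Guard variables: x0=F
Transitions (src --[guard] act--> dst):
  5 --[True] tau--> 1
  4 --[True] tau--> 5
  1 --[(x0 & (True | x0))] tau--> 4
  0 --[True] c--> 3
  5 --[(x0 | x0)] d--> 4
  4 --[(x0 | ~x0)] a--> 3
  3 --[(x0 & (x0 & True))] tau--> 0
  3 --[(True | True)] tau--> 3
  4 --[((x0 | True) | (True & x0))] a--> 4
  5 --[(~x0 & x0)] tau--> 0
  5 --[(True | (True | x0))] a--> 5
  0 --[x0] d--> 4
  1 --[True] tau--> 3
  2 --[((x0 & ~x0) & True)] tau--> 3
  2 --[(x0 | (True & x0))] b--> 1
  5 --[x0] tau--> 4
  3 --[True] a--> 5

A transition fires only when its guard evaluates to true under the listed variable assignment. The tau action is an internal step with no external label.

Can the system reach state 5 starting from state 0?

Answer: REACHABLE

Analysis:
9 transition(s) survive guard evaluation.
L0 = {0}
L1 = {3}  now seen {0,3}
L2 = {5}  now seen {0,3,5}
L3 = {1}  now seen {0,1,3,5}
Reach set: {0,1,3,5}
trace reaching 5: c·a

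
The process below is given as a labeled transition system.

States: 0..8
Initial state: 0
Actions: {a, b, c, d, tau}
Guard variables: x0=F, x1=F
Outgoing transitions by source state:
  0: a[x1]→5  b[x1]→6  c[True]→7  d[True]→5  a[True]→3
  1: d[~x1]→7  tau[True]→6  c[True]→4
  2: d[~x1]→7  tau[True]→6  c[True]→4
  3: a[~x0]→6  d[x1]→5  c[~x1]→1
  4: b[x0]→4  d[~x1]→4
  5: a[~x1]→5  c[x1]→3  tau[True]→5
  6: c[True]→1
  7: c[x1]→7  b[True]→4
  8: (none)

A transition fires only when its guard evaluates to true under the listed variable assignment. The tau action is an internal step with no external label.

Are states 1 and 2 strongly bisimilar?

Answer: BISIMILAR

Working:
Bisimulation quotient by refinement:
  π0 = {{0,1,2,3,4,5,6,7,8}}
  π1 = {{0},{1,2},{3},{4},{5},{6},{7},{8}}
Fixed point at round 2; 8 class(es).
1∈{1,2}, 2∈{1,2}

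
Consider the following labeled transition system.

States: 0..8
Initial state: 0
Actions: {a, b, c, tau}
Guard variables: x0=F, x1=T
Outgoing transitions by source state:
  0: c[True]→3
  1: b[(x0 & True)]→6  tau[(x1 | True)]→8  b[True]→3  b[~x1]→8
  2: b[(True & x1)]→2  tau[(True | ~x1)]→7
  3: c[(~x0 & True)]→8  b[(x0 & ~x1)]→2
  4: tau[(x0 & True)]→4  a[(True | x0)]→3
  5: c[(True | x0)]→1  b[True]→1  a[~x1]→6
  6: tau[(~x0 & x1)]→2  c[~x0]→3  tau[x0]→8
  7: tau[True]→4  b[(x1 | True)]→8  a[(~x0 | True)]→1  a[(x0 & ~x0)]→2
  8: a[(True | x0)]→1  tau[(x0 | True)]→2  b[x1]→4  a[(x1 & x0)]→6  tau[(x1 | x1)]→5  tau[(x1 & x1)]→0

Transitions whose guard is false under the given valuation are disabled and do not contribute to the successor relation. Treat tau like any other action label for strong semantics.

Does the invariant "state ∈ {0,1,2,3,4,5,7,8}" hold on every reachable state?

Answer: INVARIANT HOLDS

Trace:
Inv-set: {0,1,2,3,4,5,7,8}
R = {0,1,2,3,4,5,7,8}
  0: ✓
  1: ✓
  2: ✓
  3: ✓
  4: ✓
  5: ✓
  7: ✓
  8: ✓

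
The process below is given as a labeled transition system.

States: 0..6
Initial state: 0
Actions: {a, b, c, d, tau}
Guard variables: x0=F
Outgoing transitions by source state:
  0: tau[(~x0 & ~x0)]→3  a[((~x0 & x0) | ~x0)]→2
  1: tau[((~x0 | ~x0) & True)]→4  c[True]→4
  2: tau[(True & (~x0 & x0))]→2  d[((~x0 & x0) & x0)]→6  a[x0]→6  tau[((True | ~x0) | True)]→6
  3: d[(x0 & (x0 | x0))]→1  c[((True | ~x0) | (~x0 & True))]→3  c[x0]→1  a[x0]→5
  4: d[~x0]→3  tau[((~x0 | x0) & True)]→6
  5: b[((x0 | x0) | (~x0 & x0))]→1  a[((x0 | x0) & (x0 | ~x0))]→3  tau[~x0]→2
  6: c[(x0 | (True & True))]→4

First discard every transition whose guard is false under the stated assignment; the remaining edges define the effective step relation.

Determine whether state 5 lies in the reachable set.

After dropping false guards: 10 live edges.
Layer 0: {0}
Layer 1: {2,3}  cumulative {0,2,3}
Layer 2: {6}  cumulative {0,2,3,6}
Layer 3: {4}  cumulative {0,2,3,4,6}
R = {0,2,3,4,6}

Answer: UNREACHABLE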